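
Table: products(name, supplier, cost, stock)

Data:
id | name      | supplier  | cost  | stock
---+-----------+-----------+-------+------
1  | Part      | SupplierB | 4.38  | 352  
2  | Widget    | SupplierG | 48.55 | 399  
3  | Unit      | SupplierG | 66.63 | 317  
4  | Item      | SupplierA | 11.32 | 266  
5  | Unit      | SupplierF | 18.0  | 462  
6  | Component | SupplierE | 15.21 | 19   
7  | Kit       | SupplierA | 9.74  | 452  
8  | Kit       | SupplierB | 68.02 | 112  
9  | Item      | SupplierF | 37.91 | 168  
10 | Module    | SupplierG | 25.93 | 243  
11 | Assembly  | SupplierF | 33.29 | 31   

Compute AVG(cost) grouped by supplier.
SELECT supplier, AVG(cost) as result
FROM products
GROUP BY supplier

Result:
  SupplierA: 10.53
  SupplierB: 36.20
  SupplierE: 15.21
  SupplierF: 29.73
  SupplierG: 47.04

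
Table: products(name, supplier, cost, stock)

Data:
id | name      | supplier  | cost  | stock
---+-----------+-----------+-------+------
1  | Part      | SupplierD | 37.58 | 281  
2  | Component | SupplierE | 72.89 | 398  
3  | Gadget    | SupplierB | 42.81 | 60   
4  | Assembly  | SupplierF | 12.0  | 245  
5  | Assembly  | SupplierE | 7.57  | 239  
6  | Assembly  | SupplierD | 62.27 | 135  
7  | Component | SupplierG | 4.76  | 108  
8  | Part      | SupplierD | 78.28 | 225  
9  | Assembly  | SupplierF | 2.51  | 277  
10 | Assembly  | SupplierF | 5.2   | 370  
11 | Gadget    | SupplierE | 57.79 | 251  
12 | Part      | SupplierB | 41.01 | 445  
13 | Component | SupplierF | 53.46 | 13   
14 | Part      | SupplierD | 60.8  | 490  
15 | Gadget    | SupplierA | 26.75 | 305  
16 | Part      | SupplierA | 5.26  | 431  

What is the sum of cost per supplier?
SELECT supplier, SUM(cost) as result
FROM products
GROUP BY supplier

Result:
  SupplierA: 32.01
  SupplierB: 83.82
  SupplierD: 238.93
  SupplierE: 138.25
  SupplierF: 73.17
  SupplierG: 4.76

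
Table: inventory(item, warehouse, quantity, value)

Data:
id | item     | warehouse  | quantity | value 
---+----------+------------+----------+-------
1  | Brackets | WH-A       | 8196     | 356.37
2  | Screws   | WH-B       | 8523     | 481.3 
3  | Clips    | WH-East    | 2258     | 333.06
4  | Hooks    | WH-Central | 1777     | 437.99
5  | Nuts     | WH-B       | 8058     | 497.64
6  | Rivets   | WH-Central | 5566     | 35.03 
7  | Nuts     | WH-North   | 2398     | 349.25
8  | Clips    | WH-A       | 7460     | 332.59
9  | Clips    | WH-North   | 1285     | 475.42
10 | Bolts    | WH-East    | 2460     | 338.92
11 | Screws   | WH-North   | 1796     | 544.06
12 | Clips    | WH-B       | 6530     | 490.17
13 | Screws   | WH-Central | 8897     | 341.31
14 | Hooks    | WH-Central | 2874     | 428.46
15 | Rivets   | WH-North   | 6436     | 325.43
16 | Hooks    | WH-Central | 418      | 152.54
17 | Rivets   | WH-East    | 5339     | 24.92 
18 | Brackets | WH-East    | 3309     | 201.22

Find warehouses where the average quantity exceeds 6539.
SELECT warehouse, AVG(quantity)
FROM inventory
GROUP BY warehouse
HAVING AVG(quantity) > 6539

Result:
  WH-A: avg=7828.00
  WH-B: avg=7703.67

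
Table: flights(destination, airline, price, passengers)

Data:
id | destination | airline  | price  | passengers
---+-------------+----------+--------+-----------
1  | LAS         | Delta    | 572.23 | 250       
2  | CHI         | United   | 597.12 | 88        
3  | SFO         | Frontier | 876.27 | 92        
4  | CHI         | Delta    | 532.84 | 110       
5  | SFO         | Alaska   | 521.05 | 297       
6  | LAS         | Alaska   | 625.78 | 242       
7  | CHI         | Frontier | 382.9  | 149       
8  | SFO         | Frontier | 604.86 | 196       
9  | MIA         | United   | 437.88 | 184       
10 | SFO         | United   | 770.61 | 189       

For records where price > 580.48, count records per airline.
SELECT airline, COUNT(*)
FROM flights
WHERE price > 580.48
GROUP BY airline

Note: WHERE filters rows before grouping.

Result:
  Alaska: 1
  Frontier: 2
  United: 2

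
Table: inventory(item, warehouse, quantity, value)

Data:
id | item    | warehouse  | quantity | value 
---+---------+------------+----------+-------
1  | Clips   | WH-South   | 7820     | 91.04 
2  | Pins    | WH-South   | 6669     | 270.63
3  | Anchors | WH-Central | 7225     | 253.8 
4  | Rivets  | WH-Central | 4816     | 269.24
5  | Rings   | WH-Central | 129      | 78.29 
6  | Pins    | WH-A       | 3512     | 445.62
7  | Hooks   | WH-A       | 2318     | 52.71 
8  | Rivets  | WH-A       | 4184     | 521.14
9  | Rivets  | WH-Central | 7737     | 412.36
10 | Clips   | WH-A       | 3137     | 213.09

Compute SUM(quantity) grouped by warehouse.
SELECT warehouse, SUM(quantity) as result
FROM inventory
GROUP BY warehouse

Result:
  WH-A: 13151
  WH-Central: 19907
  WH-South: 14489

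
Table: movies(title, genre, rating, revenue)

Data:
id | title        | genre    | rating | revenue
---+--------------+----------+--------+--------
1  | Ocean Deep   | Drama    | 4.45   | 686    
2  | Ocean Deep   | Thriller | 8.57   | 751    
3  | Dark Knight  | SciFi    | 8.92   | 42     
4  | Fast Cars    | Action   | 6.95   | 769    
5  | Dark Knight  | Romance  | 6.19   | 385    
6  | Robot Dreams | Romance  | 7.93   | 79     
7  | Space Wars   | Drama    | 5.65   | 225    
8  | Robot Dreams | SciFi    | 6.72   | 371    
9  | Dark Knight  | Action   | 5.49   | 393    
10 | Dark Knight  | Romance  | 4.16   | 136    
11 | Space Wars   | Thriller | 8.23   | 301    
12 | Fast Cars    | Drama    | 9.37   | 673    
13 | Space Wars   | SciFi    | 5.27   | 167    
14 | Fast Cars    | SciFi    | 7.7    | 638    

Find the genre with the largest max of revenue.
SELECT genre, MAX(revenue) as val
FROM movies
GROUP BY genre
ORDER BY val DESC
LIMIT 1

Result: Action with max(revenue) = 769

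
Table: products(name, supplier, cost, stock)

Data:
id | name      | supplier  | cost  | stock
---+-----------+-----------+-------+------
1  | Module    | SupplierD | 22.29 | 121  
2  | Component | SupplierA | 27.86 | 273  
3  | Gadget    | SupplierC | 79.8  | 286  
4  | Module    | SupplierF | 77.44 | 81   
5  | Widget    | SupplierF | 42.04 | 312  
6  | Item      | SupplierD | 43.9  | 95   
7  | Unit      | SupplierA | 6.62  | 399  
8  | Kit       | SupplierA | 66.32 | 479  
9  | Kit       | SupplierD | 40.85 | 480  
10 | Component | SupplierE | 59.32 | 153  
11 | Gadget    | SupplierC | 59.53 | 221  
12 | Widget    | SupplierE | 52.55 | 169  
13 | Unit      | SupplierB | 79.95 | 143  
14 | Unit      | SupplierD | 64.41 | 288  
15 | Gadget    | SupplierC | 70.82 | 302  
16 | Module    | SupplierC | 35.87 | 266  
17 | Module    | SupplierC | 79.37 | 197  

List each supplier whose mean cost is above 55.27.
SELECT supplier, AVG(cost)
FROM products
GROUP BY supplier
HAVING AVG(cost) > 55.27

Result:
  SupplierB: avg=79.95
  SupplierC: avg=65.08
  SupplierE: avg=55.94
  SupplierF: avg=59.74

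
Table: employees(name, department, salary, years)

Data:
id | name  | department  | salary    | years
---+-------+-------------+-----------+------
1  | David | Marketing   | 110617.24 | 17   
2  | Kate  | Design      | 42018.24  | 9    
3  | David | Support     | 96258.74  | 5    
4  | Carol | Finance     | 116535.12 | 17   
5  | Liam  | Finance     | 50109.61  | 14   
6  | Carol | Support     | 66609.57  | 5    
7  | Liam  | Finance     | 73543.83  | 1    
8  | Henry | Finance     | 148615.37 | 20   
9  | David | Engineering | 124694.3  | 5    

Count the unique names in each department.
SELECT department, COUNT(DISTINCT name)
FROM employees
GROUP BY department

Result:
  Design: 1 distinct
  Engineering: 1 distinct
  Finance: 3 distinct
  Marketing: 1 distinct
  Support: 2 distinct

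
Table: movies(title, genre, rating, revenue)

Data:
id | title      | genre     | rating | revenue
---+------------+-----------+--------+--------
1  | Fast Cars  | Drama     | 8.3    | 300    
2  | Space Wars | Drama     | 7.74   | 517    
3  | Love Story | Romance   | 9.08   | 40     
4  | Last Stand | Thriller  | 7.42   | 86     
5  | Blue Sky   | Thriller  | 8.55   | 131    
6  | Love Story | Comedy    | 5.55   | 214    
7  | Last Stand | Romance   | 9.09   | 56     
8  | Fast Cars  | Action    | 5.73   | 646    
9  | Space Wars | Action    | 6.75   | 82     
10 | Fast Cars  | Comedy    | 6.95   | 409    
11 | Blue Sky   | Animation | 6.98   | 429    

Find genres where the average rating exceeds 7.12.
SELECT genre, AVG(rating)
FROM movies
GROUP BY genre
HAVING AVG(rating) > 7.12

Result:
  Drama: avg=8.02
  Romance: avg=9.09
  Thriller: avg=7.99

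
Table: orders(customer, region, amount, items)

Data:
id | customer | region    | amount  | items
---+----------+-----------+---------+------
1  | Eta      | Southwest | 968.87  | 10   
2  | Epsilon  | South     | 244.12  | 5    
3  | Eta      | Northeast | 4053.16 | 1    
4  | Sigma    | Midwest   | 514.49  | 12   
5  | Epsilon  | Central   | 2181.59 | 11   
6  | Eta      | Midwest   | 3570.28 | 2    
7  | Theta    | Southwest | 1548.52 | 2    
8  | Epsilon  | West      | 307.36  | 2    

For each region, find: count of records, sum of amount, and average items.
SELECT region,
       COUNT(*) as cnt,
       SUM(amount) as total_amount,
       AVG(items) as avg_items
FROM orders
GROUP BY region

Result:
  Central: 1 records, 2181.59 total amount, 11.00 avg items
  Midwest: 2 records, 4084.77 total amount, 7.00 avg items
  Northeast: 1 records, 4053.16 total amount, 1.00 avg items
  South: 1 records, 244.12 total amount, 5.00 avg items
  Southwest: 2 records, 2517.39 total amount, 6.00 avg items
  West: 1 records, 307.36 total amount, 2.00 avg items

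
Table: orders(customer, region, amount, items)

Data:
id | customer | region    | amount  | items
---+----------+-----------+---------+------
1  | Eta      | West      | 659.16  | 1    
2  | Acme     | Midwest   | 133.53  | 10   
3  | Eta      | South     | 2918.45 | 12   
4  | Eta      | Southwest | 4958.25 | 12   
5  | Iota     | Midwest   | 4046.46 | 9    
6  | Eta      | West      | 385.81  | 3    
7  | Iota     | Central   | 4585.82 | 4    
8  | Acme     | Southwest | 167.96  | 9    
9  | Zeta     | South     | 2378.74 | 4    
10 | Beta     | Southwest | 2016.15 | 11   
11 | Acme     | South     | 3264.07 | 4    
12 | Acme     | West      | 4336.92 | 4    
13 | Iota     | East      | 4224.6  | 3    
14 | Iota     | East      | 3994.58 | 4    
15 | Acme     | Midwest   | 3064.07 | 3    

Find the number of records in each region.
SELECT region, COUNT(*) as count
FROM orders
GROUP BY region

Result:
  Central: 1
  East: 2
  Midwest: 3
  South: 3
  Southwest: 3
  West: 3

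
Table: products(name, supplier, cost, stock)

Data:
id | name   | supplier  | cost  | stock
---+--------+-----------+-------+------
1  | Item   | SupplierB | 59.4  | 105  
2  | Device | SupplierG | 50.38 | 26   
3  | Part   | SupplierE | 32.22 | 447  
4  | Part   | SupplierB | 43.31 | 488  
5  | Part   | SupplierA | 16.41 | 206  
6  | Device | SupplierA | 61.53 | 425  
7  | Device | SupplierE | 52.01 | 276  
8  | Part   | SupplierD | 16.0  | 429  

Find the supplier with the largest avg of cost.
SELECT supplier, AVG(cost) as val
FROM products
GROUP BY supplier
ORDER BY val DESC
LIMIT 1

Result: SupplierB with avg(cost) = 51.36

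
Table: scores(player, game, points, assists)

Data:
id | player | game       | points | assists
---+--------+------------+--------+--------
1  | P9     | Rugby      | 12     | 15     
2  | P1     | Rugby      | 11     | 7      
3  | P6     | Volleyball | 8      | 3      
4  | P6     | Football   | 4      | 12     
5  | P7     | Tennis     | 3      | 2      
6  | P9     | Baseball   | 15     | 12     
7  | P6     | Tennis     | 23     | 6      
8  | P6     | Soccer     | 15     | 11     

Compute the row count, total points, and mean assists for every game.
SELECT game,
       COUNT(*) as cnt,
       SUM(points) as total_points,
       AVG(assists) as avg_assists
FROM scores
GROUP BY game

Result:
  Baseball: 1 records, 15 total points, 12.00 avg assists
  Football: 1 records, 4 total points, 12.00 avg assists
  Rugby: 2 records, 23 total points, 11.00 avg assists
  Soccer: 1 records, 15 total points, 11.00 avg assists
  Tennis: 2 records, 26 total points, 4.00 avg assists
  Volleyball: 1 records, 8 total points, 3.00 avg assists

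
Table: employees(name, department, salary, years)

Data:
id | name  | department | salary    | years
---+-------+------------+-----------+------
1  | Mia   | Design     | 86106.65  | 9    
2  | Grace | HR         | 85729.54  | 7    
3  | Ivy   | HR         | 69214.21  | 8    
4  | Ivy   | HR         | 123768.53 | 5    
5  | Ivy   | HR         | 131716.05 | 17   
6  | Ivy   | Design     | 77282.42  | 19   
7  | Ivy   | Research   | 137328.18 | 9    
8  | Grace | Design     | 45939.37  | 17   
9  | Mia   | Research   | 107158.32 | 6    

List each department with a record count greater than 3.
SELECT department, COUNT(*) as cnt
FROM employees
GROUP BY department
HAVING COUNT(*) > 3

Result:
  HR: 4

Note: HAVING filters groups after aggregation, WHERE filters rows before.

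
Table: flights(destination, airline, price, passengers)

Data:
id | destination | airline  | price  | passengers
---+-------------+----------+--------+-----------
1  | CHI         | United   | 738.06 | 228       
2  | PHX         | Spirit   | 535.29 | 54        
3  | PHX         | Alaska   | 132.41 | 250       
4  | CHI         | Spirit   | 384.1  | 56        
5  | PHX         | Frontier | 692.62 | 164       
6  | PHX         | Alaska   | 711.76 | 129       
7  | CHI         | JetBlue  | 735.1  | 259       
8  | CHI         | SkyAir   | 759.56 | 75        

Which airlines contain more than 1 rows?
SELECT airline, COUNT(*) as cnt
FROM flights
GROUP BY airline
HAVING COUNT(*) > 1

Result:
  Alaska: 2
  Spirit: 2

Note: HAVING filters groups after aggregation, WHERE filters rows before.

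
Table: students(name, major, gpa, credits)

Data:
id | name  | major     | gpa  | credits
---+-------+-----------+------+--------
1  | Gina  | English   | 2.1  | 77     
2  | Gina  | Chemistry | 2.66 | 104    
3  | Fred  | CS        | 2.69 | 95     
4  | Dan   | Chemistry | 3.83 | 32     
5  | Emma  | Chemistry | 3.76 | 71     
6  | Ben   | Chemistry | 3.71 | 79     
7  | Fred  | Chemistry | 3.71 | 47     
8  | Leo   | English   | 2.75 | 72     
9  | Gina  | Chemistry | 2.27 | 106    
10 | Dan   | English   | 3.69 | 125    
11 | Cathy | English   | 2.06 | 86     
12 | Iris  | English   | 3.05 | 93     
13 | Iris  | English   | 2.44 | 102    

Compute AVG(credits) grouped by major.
SELECT major, AVG(credits) as result
FROM students
GROUP BY major

Result:
  CS: 95.00
  Chemistry: 73.17
  English: 92.50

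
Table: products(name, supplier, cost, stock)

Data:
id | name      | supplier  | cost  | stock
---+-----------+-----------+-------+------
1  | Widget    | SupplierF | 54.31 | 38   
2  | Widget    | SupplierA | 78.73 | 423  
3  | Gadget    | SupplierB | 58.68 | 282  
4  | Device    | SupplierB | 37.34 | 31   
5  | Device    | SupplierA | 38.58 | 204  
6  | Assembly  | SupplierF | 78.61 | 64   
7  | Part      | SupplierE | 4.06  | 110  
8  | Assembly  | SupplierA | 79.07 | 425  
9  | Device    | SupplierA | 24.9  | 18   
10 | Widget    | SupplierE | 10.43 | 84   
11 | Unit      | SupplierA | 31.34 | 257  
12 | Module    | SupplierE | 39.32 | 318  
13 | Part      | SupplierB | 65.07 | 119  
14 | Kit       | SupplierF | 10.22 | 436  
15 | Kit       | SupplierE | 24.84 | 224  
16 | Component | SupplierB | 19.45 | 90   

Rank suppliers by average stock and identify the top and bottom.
SELECT supplier, AVG(stock)
FROM products
GROUP BY supplier
ORDER BY AVG(stock)

All groups:
  SupplierB: 130.50
  SupplierF: 179.33
  SupplierE: 184.00
  SupplierA: 265.40

Highest: SupplierA (265.40)
Lowest: SupplierB (130.50)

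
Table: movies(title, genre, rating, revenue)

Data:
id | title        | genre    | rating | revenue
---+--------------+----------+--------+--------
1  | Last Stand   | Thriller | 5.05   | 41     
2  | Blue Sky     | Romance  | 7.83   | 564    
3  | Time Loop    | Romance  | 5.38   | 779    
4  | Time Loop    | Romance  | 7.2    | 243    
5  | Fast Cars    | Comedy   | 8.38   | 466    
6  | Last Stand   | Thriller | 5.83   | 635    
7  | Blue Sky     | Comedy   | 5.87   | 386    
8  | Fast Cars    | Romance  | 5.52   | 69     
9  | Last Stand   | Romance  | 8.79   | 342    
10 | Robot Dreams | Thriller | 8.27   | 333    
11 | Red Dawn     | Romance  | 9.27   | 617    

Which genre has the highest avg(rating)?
SELECT genre, AVG(rating) as val
FROM movies
GROUP BY genre
ORDER BY val DESC
LIMIT 1

Result: Romance with avg(rating) = 7.33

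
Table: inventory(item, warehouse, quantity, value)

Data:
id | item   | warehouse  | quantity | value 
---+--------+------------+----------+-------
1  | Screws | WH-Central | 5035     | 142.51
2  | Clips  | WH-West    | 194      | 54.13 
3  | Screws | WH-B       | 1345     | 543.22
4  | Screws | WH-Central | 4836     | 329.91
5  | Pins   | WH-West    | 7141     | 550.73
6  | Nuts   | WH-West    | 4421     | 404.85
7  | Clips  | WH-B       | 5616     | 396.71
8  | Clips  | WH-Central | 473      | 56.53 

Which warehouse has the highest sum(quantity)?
SELECT warehouse, SUM(quantity) as val
FROM inventory
GROUP BY warehouse
ORDER BY val DESC
LIMIT 1

Result: WH-West with sum(quantity) = 11756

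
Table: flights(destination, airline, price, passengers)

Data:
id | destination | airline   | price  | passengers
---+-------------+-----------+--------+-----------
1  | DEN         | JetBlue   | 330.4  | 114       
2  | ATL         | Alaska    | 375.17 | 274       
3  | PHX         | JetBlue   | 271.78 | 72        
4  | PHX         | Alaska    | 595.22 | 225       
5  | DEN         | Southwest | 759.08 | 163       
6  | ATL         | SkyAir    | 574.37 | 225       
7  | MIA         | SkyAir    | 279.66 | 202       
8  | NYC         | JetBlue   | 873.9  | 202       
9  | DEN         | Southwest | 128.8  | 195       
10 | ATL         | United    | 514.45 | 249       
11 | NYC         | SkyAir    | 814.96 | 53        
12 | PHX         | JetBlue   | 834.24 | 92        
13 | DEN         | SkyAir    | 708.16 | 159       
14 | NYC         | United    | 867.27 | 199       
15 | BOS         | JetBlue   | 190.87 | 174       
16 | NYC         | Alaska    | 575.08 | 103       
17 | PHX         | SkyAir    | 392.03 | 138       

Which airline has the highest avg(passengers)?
SELECT airline, AVG(passengers) as val
FROM flights
GROUP BY airline
ORDER BY val DESC
LIMIT 1

Result: United with avg(passengers) = 224.00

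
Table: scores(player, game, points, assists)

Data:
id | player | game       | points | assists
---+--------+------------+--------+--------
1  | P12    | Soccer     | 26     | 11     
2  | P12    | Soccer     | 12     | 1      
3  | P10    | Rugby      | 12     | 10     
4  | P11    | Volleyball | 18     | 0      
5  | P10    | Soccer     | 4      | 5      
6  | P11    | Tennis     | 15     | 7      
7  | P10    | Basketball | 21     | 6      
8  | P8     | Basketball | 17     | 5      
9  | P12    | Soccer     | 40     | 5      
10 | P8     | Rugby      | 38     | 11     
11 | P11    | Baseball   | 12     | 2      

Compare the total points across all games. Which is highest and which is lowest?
SELECT game, SUM(points)
FROM scores
GROUP BY game
ORDER BY SUM(points)

All groups:
  Baseball: 12
  Tennis: 15
  Volleyball: 18
  Basketball: 38
  Rugby: 50
  Soccer: 82

Highest: Soccer (82)
Lowest: Baseball (12)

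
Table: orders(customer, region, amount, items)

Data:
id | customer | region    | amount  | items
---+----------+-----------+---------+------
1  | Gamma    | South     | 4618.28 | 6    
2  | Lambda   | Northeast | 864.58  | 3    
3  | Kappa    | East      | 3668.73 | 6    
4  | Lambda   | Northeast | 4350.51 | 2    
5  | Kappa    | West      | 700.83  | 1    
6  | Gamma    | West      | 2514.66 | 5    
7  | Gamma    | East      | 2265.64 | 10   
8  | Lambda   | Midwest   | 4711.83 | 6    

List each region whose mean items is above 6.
SELECT region, AVG(items)
FROM orders
GROUP BY region
HAVING AVG(items) > 6

Result:
  East: avg=8.00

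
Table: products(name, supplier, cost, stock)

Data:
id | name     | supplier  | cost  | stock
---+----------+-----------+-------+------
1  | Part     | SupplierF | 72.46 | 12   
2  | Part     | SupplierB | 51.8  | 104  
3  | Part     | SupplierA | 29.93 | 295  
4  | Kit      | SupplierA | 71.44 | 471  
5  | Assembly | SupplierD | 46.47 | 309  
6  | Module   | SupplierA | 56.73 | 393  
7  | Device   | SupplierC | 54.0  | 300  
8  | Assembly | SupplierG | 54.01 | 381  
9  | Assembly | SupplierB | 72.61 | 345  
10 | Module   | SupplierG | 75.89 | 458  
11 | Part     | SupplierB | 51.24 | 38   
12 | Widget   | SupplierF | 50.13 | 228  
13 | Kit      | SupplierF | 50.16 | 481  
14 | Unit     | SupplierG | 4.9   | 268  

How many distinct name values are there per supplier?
SELECT supplier, COUNT(DISTINCT name)
FROM products
GROUP BY supplier

Result:
  SupplierA: 3 distinct
  SupplierB: 2 distinct
  SupplierC: 1 distinct
  SupplierD: 1 distinct
  SupplierF: 3 distinct
  SupplierG: 3 distinct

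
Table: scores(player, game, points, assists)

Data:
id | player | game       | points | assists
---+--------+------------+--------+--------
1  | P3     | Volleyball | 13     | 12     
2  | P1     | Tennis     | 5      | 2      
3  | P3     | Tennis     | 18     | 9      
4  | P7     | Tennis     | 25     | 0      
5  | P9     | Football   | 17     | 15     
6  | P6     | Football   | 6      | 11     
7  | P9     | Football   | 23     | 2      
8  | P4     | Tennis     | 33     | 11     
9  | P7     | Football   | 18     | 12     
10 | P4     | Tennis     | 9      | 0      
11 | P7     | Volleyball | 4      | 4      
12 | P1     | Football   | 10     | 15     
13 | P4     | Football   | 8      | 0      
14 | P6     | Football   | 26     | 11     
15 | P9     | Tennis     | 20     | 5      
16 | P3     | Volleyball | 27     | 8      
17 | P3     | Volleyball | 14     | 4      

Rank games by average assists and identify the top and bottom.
SELECT game, AVG(assists)
FROM scores
GROUP BY game
ORDER BY AVG(assists)

All groups:
  Tennis: 4.50
  Volleyball: 7.00
  Football: 9.43

Highest: Football (9.43)
Lowest: Tennis (4.50)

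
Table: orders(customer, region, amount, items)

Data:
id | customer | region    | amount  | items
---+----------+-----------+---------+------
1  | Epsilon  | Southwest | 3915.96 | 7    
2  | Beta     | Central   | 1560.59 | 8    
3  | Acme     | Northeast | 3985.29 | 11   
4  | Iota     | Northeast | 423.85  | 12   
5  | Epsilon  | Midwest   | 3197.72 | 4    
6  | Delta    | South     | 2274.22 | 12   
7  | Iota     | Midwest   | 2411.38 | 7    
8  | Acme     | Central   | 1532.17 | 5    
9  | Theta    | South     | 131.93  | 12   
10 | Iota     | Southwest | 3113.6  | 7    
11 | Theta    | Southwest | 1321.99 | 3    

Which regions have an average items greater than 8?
SELECT region, AVG(items)
FROM orders
GROUP BY region
HAVING AVG(items) > 8

Result:
  Northeast: avg=11.50
  South: avg=12.00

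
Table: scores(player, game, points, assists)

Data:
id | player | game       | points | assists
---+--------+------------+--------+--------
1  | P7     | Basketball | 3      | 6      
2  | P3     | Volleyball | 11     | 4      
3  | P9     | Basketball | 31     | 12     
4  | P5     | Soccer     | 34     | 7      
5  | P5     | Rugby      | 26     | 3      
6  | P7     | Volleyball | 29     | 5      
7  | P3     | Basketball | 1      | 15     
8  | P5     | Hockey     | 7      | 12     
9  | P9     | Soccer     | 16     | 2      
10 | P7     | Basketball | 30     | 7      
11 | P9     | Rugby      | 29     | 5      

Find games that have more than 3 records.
SELECT game, COUNT(*) as cnt
FROM scores
GROUP BY game
HAVING COUNT(*) > 3

Result:
  Basketball: 4

Note: HAVING filters groups after aggregation, WHERE filters rows before.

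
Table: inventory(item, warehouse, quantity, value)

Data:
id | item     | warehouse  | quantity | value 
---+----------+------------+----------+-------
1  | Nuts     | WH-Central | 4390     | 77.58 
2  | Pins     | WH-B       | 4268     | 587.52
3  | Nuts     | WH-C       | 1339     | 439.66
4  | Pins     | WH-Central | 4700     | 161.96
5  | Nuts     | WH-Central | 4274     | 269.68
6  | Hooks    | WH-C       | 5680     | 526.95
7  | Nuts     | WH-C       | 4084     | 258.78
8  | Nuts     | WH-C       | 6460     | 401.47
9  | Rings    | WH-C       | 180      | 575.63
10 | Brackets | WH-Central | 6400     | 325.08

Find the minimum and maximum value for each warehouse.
SELECT warehouse, MIN(value), MAX(value)
FROM inventory
GROUP BY warehouse

Result:
  WH-B: min=587.52, max=587.52
  WH-C: min=258.78, max=575.63
  WH-Central: min=77.58, max=325.08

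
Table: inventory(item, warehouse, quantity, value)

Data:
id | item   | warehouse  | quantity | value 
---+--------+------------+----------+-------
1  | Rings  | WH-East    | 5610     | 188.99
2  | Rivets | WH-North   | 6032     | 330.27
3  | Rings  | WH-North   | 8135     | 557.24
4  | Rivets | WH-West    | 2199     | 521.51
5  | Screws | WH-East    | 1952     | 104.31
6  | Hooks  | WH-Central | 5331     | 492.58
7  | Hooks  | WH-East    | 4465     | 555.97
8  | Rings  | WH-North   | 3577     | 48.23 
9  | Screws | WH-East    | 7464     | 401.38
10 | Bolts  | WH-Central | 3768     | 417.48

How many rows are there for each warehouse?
SELECT warehouse, COUNT(*) as count
FROM inventory
GROUP BY warehouse

Result:
  WH-Central: 2
  WH-East: 4
  WH-North: 3
  WH-West: 1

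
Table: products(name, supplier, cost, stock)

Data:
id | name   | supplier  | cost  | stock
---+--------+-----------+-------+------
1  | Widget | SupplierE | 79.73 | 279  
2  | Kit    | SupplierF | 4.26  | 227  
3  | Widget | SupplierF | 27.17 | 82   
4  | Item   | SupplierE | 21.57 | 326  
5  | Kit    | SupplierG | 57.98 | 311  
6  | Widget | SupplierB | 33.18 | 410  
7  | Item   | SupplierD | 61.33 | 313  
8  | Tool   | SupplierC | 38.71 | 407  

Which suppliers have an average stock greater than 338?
SELECT supplier, AVG(stock)
FROM products
GROUP BY supplier
HAVING AVG(stock) > 338

Result:
  SupplierB: avg=410.00
  SupplierC: avg=407.00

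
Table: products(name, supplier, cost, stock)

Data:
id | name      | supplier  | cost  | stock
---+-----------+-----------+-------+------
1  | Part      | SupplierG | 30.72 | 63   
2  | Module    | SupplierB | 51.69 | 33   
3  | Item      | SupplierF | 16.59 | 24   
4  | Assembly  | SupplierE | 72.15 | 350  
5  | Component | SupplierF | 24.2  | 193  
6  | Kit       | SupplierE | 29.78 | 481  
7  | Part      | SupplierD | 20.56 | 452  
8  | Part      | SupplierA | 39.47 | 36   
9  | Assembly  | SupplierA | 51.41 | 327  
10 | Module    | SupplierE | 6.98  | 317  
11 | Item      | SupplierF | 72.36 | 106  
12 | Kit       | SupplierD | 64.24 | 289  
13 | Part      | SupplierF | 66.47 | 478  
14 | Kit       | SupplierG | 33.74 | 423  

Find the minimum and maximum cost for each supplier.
SELECT supplier, MIN(cost), MAX(cost)
FROM products
GROUP BY supplier

Result:
  SupplierA: min=39.47, max=51.41
  SupplierB: min=51.69, max=51.69
  SupplierD: min=20.56, max=64.24
  SupplierE: min=6.98, max=72.15
  SupplierF: min=16.59, max=72.36
  SupplierG: min=30.72, max=33.74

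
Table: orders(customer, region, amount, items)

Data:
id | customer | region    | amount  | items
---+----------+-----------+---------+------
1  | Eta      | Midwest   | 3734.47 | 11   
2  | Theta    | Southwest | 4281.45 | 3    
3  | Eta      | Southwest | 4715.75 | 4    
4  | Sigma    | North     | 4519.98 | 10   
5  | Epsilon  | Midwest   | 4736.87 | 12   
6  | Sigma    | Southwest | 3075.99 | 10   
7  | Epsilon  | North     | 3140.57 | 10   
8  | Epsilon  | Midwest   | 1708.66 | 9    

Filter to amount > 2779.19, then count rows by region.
SELECT region, COUNT(*)
FROM orders
WHERE amount > 2779.19
GROUP BY region

Note: WHERE filters rows before grouping.

Result:
  Midwest: 2
  North: 2
  Southwest: 3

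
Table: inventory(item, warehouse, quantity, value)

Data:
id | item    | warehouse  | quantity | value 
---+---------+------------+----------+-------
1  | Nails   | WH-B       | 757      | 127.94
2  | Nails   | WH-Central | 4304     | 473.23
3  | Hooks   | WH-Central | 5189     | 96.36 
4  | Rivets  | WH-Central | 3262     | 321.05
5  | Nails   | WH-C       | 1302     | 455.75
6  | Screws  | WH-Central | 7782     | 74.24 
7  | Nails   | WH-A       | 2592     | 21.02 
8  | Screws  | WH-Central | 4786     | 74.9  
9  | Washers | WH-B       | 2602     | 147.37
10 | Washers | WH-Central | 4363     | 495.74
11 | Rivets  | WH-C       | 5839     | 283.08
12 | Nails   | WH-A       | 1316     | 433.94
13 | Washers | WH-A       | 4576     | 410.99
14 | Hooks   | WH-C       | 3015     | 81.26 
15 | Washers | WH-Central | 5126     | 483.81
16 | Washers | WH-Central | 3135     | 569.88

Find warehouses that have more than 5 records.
SELECT warehouse, COUNT(*) as cnt
FROM inventory
GROUP BY warehouse
HAVING COUNT(*) > 5

Result:
  WH-Central: 8

Note: HAVING filters groups after aggregation, WHERE filters rows before.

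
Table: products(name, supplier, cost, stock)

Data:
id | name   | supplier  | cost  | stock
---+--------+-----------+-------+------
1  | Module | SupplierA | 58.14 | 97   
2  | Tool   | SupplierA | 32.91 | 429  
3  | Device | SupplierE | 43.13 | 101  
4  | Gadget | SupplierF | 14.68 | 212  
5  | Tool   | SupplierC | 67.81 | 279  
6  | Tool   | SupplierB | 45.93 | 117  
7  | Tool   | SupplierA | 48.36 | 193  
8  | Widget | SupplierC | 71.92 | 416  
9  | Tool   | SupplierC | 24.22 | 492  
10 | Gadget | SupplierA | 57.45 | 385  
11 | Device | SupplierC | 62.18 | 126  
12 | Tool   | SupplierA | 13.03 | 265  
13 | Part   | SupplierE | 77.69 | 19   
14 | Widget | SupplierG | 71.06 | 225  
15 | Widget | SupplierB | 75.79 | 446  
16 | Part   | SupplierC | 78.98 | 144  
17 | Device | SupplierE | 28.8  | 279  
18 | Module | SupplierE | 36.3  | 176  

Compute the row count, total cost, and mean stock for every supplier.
SELECT supplier,
       COUNT(*) as cnt,
       SUM(cost) as total_cost,
       AVG(stock) as avg_stock
FROM products
GROUP BY supplier

Result:
  SupplierA: 5 records, 209.89 total cost, 273.80 avg stock
  SupplierB: 2 records, 121.72 total cost, 281.50 avg stock
  SupplierC: 5 records, 305.11 total cost, 291.40 avg stock
  SupplierE: 4 records, 185.92 total cost, 143.75 avg stock
  SupplierF: 1 records, 14.68 total cost, 212.00 avg stock
  SupplierG: 1 records, 71.06 total cost, 225.00 avg stock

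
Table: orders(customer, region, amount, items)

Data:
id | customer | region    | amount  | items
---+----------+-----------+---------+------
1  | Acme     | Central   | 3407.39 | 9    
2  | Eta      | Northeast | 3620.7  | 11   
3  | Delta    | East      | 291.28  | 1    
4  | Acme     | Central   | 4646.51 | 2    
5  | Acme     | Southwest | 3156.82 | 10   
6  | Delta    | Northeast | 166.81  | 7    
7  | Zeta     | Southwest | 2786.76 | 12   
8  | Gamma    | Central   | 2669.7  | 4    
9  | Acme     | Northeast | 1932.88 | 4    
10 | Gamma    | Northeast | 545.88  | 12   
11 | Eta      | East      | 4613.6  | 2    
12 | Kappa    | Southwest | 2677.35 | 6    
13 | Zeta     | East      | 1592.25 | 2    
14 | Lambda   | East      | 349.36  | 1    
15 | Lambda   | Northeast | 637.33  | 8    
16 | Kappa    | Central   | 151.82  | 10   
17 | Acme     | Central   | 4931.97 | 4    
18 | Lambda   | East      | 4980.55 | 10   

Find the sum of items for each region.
SELECT region, SUM(items) as result
FROM orders
GROUP BY region

Result:
  Central: 29
  East: 16
  Northeast: 42
  Southwest: 28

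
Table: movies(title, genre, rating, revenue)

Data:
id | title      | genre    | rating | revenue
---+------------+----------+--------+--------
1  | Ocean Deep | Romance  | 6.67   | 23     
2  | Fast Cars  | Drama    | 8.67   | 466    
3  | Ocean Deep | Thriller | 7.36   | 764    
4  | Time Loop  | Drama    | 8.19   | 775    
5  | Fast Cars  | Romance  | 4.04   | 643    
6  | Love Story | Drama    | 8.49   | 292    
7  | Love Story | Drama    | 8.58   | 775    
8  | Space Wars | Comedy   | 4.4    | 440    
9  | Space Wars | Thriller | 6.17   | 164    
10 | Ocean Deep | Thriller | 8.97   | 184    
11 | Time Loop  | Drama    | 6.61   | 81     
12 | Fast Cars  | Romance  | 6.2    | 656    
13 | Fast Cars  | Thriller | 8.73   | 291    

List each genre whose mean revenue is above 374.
SELECT genre, AVG(revenue)
FROM movies
GROUP BY genre
HAVING AVG(revenue) > 374

Result:
  Comedy: avg=440.00
  Drama: avg=477.80
  Romance: avg=440.67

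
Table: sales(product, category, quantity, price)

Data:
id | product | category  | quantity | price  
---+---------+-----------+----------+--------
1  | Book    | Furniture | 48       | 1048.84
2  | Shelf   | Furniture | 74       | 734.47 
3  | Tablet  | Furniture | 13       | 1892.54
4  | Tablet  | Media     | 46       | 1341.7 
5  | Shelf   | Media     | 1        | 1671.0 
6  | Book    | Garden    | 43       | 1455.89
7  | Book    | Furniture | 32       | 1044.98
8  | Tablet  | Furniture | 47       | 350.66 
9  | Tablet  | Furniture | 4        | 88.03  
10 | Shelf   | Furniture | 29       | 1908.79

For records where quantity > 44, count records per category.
SELECT category, COUNT(*)
FROM sales
WHERE quantity > 44
GROUP BY category

Note: WHERE filters rows before grouping.

Result:
  Furniture: 3
  Media: 1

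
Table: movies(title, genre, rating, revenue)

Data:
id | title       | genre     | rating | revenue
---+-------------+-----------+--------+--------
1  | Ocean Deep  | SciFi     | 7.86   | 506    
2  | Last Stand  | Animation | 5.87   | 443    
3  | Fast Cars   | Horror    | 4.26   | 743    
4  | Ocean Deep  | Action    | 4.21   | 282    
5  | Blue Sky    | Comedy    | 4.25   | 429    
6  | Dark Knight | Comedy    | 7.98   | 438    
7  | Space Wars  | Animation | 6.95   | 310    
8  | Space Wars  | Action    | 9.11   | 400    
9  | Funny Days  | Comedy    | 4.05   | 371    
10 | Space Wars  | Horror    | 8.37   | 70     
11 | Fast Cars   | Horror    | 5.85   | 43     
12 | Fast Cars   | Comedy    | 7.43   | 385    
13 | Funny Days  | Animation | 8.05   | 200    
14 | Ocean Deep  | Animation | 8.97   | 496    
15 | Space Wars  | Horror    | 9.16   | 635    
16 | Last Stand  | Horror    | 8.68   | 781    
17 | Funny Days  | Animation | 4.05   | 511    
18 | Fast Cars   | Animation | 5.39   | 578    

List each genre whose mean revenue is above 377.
SELECT genre, AVG(revenue)
FROM movies
GROUP BY genre
HAVING AVG(revenue) > 377

Result:
  Animation: avg=423.00
  Comedy: avg=405.75
  Horror: avg=454.40
  SciFi: avg=506.00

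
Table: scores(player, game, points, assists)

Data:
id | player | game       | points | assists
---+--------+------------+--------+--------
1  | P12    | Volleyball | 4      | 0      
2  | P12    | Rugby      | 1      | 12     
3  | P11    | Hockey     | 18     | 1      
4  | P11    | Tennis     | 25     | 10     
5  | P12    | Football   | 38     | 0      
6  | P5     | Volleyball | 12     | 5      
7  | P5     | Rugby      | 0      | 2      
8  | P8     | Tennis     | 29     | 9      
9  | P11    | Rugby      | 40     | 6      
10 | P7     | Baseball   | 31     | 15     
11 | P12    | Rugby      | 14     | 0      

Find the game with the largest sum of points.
SELECT game, SUM(points) as val
FROM scores
GROUP BY game
ORDER BY val DESC
LIMIT 1

Result: Rugby with sum(points) = 55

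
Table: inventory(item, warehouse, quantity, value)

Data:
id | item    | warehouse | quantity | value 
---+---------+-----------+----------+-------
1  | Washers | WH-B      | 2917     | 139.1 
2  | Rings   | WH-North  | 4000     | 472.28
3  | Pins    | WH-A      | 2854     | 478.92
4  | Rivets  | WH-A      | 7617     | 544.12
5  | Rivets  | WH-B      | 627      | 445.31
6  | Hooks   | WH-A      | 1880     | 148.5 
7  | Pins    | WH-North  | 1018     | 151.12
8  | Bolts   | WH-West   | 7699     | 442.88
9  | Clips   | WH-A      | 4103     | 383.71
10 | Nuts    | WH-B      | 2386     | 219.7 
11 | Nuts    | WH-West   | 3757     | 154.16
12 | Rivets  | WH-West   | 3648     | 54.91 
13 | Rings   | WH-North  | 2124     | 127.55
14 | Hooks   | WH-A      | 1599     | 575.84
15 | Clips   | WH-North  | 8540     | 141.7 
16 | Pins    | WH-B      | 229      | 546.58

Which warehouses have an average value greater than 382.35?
SELECT warehouse, AVG(value)
FROM inventory
GROUP BY warehouse
HAVING AVG(value) > 382.35

Result:
  WH-A: avg=426.22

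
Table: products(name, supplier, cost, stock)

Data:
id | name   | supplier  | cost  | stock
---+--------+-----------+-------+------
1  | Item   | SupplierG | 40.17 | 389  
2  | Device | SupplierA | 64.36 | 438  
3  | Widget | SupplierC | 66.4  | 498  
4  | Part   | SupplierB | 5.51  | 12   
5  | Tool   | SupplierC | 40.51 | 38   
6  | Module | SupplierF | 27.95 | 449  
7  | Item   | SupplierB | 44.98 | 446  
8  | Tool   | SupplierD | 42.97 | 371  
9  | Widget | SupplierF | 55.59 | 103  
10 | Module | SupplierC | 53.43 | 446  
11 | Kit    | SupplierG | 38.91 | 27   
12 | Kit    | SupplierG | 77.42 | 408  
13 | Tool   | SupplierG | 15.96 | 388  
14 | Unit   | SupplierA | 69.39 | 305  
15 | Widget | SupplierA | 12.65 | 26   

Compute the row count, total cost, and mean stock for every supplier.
SELECT supplier,
       COUNT(*) as cnt,
       SUM(cost) as total_cost,
       AVG(stock) as avg_stock
FROM products
GROUP BY supplier

Result:
  SupplierA: 3 records, 146.40 total cost, 256.33 avg stock
  SupplierB: 2 records, 50.49 total cost, 229.00 avg stock
  SupplierC: 3 records, 160.34 total cost, 327.33 avg stock
  SupplierD: 1 records, 42.97 total cost, 371.00 avg stock
  SupplierF: 2 records, 83.54 total cost, 276.00 avg stock
  SupplierG: 4 records, 172.46 total cost, 303.00 avg stock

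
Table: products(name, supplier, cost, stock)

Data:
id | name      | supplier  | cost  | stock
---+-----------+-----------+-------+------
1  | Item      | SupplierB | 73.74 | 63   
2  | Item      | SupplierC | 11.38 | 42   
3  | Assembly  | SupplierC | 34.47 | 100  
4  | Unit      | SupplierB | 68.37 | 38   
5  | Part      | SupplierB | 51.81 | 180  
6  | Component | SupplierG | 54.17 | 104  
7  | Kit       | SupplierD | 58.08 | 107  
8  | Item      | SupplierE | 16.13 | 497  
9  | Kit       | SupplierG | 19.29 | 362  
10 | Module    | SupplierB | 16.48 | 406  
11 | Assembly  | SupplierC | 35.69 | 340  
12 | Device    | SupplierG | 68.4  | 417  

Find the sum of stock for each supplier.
SELECT supplier, SUM(stock) as result
FROM products
GROUP BY supplier

Result:
  SupplierB: 687
  SupplierC: 482
  SupplierD: 107
  SupplierE: 497
  SupplierG: 883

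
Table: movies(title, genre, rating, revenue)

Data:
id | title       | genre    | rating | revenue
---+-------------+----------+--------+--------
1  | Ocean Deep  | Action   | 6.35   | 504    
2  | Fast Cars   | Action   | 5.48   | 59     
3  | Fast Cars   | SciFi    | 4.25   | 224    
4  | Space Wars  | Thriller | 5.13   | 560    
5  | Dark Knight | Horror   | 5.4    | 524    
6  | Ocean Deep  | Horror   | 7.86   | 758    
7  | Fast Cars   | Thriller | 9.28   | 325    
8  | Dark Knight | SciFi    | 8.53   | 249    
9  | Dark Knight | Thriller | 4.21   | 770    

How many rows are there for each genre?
SELECT genre, COUNT(*) as count
FROM movies
GROUP BY genre

Result:
  Action: 2
  Horror: 2
  SciFi: 2
  Thriller: 3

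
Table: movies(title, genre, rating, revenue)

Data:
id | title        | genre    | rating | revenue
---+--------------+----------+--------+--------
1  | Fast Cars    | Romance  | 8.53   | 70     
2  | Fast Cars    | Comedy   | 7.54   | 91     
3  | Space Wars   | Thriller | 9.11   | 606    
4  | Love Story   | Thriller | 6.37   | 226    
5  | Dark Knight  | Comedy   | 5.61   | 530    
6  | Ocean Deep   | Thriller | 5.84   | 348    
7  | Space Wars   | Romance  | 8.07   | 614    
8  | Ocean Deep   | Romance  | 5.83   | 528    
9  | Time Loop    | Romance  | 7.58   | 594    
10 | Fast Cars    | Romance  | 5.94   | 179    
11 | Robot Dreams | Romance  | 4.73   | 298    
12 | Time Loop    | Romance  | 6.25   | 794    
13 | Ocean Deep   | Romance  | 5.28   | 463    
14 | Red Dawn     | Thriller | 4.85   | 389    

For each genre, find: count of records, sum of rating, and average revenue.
SELECT genre,
       COUNT(*) as cnt,
       SUM(rating) as total_rating,
       AVG(revenue) as avg_revenue
FROM movies
GROUP BY genre

Result:
  Comedy: 2 records, 13.15 total rating, 310.50 avg revenue
  Romance: 8 records, 52.21 total rating, 442.50 avg revenue
  Thriller: 4 records, 26.17 total rating, 392.25 avg revenue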